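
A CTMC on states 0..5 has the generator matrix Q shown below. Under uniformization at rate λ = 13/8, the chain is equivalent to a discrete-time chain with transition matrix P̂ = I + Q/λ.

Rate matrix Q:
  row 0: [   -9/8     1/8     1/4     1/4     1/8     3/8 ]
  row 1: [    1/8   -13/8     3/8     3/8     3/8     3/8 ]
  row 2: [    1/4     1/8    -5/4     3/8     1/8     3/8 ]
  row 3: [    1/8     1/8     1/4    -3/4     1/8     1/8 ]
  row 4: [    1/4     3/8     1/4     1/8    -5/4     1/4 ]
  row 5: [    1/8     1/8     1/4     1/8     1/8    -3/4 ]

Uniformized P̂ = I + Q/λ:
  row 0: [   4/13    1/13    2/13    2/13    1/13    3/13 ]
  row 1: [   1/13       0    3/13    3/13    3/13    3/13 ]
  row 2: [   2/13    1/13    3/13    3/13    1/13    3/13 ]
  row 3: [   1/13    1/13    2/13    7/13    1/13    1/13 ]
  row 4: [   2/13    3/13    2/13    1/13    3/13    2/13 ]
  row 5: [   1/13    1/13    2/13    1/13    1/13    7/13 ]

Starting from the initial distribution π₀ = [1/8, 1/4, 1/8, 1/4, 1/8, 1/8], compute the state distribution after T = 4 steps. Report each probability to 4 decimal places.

π = [0.1283, 0.0868, 0.1739, 0.2384, 0.1069, 0.2656]

t=0: π = [0.1250, 0.2500, 0.1250, 0.2500, 0.1250, 0.1250]
t=1: π = [0.1250, 0.0769, 0.1827, 0.2596, 0.1346, 0.2212]
t=2: π = [0.1302, 0.0917, 0.1738, 0.2463, 0.1095, 0.2485]
t=3: π = [0.1288, 0.0867, 0.1743, 0.2415, 0.1079, 0.2609]
t=4: π = [0.1283, 0.0868, 0.1739, 0.2384, 0.1069, 0.2656]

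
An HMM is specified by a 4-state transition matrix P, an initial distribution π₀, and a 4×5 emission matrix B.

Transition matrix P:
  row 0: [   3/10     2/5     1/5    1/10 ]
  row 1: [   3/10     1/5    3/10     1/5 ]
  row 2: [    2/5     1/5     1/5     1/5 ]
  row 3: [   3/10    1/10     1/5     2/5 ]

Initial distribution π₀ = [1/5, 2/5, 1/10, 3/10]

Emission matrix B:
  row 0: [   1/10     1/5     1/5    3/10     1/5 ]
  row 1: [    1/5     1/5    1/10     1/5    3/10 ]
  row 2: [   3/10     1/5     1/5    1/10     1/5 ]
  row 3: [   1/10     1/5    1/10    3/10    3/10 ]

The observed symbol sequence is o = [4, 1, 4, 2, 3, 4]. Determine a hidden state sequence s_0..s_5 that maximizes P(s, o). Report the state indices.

path = [1, 0, 1, 2, 0, 1]

t=0: δ = [4.000e-02, 1.200e-01, 2.000e-02, 9.000e-02]  (obs o_0=4)
t=1: δ = [7.200e-03, 4.800e-03, 7.200e-03, 7.200e-03]  ψ = [1, 1, 1, 3]  (obs o_1=1)
t=2: δ = [5.760e-04, 8.640e-04, 2.880e-04, 8.640e-04]  ψ = [2, 0, 0, 3]  (obs o_2=4)
t=3: δ = [5.184e-05, 2.304e-05, 5.184e-05, 3.456e-05]  ψ = [1, 0, 1, 3]  (obs o_3=2)
t=4: δ = [6.221e-06, 4.147e-06, 1.037e-06, 4.147e-06]  ψ = [2, 0, 0, 3]  (obs o_4=3)
t=5: δ = [3.732e-07, 7.465e-07, 2.488e-07, 4.977e-07]  ψ = [0, 0, 0, 3]  (obs o_5=4)
backtrack: best end state = 1; path = [1, 0, 1, 2, 0, 1]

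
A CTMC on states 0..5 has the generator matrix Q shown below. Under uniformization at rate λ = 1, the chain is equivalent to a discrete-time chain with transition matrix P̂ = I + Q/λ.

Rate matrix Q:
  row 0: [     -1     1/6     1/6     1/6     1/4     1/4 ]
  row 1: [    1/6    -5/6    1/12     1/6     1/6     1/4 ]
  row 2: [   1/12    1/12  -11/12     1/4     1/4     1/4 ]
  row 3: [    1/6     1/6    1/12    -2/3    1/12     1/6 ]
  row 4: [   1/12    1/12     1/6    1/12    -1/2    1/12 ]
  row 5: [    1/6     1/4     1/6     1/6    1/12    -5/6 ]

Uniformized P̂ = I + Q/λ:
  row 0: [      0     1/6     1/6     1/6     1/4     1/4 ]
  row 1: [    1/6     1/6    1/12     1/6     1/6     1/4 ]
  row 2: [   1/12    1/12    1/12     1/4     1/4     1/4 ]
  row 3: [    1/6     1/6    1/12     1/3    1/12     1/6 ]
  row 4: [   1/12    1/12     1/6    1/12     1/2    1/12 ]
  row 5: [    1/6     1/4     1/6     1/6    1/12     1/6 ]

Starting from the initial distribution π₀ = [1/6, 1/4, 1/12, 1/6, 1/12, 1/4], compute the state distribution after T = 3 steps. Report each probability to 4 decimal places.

π = [0.1182, 0.1539, 0.1268, 0.1916, 0.2269, 0.1824]

t=0: π = [0.1667, 0.2500, 0.0833, 0.1667, 0.0833, 0.2500]
t=1: π = [0.1250, 0.1736, 0.1250, 0.1944, 0.1806, 0.2014]
t=2: π = [0.1204, 0.1580, 0.1256, 0.1944, 0.2147, 0.1869]
t=3: π = [0.1182, 0.1539, 0.1268, 0.1916, 0.2269, 0.1824]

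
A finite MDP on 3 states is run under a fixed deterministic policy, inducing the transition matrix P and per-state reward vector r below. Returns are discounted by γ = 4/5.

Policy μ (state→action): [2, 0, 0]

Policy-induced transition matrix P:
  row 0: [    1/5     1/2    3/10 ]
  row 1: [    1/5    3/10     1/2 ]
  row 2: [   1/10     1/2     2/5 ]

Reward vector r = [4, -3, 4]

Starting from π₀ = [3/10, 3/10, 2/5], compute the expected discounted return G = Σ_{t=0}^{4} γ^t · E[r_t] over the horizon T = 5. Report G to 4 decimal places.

G = 4.3458

t=0: π = [0.3000, 0.3000, 0.4000], E[r] = 1.9000, γ^t·E[r] = 1.900000, running G = 1.900000
t=1: π = [0.1600, 0.4400, 0.4000], E[r] = 0.9200, γ^t·E[r] = 0.736000, running G = 2.636000
t=2: π = [0.1600, 0.4120, 0.4280], E[r] = 1.1160, γ^t·E[r] = 0.714240, running G = 3.350240
t=3: π = [0.1572, 0.4176, 0.4252], E[r] = 1.0768, γ^t·E[r] = 0.551322, running G = 3.901562
t=4: π = [0.1575, 0.4165, 0.4260], E[r] = 1.0846, γ^t·E[r] = 0.444269, running G = 4.345830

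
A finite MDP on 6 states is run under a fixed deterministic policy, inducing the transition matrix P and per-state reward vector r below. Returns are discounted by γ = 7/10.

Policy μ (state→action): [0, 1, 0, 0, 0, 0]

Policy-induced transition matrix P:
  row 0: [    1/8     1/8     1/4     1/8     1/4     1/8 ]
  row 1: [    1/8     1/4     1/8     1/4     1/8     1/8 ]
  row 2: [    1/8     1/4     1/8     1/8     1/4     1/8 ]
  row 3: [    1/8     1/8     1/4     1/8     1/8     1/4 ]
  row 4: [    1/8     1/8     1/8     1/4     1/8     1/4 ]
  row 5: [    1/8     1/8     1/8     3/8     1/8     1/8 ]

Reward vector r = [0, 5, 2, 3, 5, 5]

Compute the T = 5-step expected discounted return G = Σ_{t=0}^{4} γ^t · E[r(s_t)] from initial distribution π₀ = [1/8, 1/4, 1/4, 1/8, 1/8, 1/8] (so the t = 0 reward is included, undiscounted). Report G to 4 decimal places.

t=0: π = [0.1250, 0.2500, 0.2500, 0.1250, 0.1250, 0.1250], E[r] = 3.3750, γ^t·E[r] = 3.375000, running G = 3.375000
t=1: π = [0.1250, 0.1875, 0.1563, 0.2031, 0.1719, 0.1563], E[r] = 3.5000, γ^t·E[r] = 2.450000, running G = 5.825000
t=2: π = [0.1250, 0.1680, 0.1660, 0.2090, 0.1602, 0.1719], E[r] = 3.4590, γ^t·E[r] = 1.694902, running G = 7.519902
t=3: π = [0.1250, 0.1667, 0.1667, 0.2090, 0.1614, 0.1711], E[r] = 3.4568, γ^t·E[r] = 1.185678, running G = 8.705580
t=4: π = [0.1250, 0.1667, 0.1667, 0.2088, 0.1615, 0.1713], E[r] = 3.4572, γ^t·E[r] = 0.830063, running G = 9.535643

G = 9.5356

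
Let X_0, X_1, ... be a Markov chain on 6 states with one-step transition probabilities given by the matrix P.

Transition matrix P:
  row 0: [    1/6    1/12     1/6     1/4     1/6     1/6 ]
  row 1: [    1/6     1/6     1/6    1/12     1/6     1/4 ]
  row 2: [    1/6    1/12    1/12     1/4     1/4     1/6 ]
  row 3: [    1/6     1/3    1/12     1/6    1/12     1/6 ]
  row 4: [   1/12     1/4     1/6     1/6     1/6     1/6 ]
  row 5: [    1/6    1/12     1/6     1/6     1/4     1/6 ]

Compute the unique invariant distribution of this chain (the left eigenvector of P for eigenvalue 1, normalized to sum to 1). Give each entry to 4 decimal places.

π = [0.1518, 0.1716, 0.1403, 0.1767, 0.1787, 0.1810]

Balance equations π_j = Σ_i π_i·P[i][j]:
  π_0 = 1/6·π_0 + 1/6·π_1 + 1/6·π_2 + 1/6·π_3 + 1/12·π_4 + 1/6·π_5
  π_1 = 1/12·π_0 + 1/6·π_1 + 1/12·π_2 + 1/3·π_3 + 1/4·π_4 + 1/12·π_5
  π_2 = 1/6·π_0 + 1/6·π_1 + 1/12·π_2 + 1/12·π_3 + 1/6·π_4 + 1/6·π_5
  π_3 = 1/4·π_0 + 1/12·π_1 + 1/4·π_2 + 1/6·π_3 + 1/6·π_4 + 1/6·π_5
  π_4 = 1/6·π_0 + 1/6·π_1 + 1/4·π_2 + 1/12·π_3 + 1/6·π_4 + 1/4·π_5
  normalize: π_0 + π_1 + π_2 + π_3 + π_4 + π_5 = 1
Solving the linear system gives exactly π = [13991/92183, 15818/92183, 1847/13169, 179/1013, 16474/92183, 16682/92183].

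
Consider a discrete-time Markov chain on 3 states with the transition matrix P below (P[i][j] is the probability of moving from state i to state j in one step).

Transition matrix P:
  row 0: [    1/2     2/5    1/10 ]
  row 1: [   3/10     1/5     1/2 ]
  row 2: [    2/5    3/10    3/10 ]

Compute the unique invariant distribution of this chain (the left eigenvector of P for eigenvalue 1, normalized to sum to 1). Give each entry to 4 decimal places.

π = [0.4100, 0.3100, 0.2800]

Balance equations π_j = Σ_i π_i·P[i][j]:
  π_0 = 1/2·π_0 + 3/10·π_1 + 2/5·π_2
  π_1 = 2/5·π_0 + 1/5·π_1 + 3/10·π_2
  normalize: π_0 + π_1 + π_2 = 1
Solving the linear system gives exactly π = [41/100, 31/100, 7/25].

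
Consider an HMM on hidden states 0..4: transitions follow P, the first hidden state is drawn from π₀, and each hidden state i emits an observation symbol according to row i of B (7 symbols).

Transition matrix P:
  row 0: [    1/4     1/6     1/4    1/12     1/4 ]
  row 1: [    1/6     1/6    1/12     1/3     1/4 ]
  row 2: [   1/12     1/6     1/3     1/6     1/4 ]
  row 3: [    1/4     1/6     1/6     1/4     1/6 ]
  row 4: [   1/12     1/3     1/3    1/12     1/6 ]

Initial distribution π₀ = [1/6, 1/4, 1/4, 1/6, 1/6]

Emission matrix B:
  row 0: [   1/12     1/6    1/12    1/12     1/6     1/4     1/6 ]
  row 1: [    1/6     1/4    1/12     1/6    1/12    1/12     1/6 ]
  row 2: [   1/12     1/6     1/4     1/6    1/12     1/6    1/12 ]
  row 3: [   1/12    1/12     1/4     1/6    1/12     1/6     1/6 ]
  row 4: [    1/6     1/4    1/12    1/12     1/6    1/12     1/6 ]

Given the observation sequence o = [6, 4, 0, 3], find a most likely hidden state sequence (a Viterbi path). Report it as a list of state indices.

path = [1, 4, 1, 3]

t=0: δ = [2.778e-02, 4.167e-02, 2.083e-02, 2.778e-02, 2.778e-02]  (obs o_0=6)
t=1: δ = [1.157e-03, 7.716e-04, 7.716e-04, 1.157e-03, 1.736e-03]  ψ = [0, 4, 4, 1, 1]  (obs o_1=4)
t=2: δ = [2.411e-05, 9.645e-05, 4.823e-05, 2.411e-05, 4.823e-05]  ψ = [0, 4, 4, 3, 0]  (obs o_2=0)
t=3: δ = [1.340e-06, 2.679e-06, 2.679e-06, 5.358e-06, 2.009e-06]  ψ = [1, 1, 2, 1, 1]  (obs o_3=3)
backtrack: best end state = 3; path = [1, 4, 1, 3]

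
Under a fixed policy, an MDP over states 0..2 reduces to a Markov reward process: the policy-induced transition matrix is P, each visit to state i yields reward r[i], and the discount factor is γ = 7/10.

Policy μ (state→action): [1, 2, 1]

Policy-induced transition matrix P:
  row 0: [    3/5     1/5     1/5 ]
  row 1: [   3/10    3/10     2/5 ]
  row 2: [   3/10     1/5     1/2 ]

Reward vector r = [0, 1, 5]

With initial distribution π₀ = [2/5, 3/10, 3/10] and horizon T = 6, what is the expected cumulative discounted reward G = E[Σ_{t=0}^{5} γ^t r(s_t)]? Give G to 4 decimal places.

t=0: π = [0.4000, 0.3000, 0.3000], E[r] = 1.8000, γ^t·E[r] = 1.800000, running G = 1.800000
t=1: π = [0.4200, 0.2300, 0.3500], E[r] = 1.9800, γ^t·E[r] = 1.386000, running G = 3.186000
t=2: π = [0.4260, 0.2230, 0.3510], E[r] = 1.9780, γ^t·E[r] = 0.969220, running G = 4.155220
t=3: π = [0.4278, 0.2223, 0.3499], E[r] = 1.9718, γ^t·E[r] = 0.676327, running G = 4.831547
t=4: π = [0.4283, 0.2222, 0.3494], E[r] = 1.9694, γ^t·E[r] = 0.472848, running G = 5.304396
t=5: π = [0.4285, 0.2222, 0.3493], E[r] = 1.9686, γ^t·E[r] = 0.330862, running G = 5.635258

G = 5.6353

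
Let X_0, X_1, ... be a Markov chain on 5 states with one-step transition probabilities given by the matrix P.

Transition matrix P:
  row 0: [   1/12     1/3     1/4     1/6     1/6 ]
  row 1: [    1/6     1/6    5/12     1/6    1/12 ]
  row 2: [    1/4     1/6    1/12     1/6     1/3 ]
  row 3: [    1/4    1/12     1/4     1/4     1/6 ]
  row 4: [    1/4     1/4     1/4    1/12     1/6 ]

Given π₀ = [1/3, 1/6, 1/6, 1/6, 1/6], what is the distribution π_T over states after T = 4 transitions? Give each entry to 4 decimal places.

t=0: π = [0.3333, 0.1667, 0.1667, 0.1667, 0.1667]
t=1: π = [0.1806, 0.2222, 0.2500, 0.1667, 0.1806]
t=2: π = [0.2014, 0.1979, 0.2454, 0.1655, 0.1898]
t=3: π = [0.1999, 0.2023, 0.2421, 0.1646, 0.1911]
t=4: π = [0.1998, 0.2022, 0.2434, 0.1645, 0.1902]

π = [0.1998, 0.2022, 0.2434, 0.1645, 0.1902]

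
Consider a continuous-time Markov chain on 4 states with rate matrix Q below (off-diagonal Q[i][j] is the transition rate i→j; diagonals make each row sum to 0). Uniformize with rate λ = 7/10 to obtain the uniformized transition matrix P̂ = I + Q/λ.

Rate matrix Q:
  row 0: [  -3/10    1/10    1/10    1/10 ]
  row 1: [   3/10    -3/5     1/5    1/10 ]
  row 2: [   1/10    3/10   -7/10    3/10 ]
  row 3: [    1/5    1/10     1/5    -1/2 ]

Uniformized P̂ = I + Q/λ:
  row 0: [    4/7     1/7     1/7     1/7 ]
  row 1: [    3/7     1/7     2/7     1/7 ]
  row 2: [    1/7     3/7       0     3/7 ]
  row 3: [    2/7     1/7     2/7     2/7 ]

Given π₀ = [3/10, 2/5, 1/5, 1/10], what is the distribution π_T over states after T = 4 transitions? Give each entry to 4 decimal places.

π = [0.4031, 0.1938, 0.1772, 0.2259]

t=0: π = [0.3000, 0.4000, 0.2000, 0.1000]
t=1: π = [0.4000, 0.2000, 0.1857, 0.2143]
t=2: π = [0.4020, 0.1959, 0.1755, 0.2265]
t=3: π = [0.4035, 0.1930, 0.1781, 0.2254]
t=4: π = [0.4031, 0.1938, 0.1772, 0.2259]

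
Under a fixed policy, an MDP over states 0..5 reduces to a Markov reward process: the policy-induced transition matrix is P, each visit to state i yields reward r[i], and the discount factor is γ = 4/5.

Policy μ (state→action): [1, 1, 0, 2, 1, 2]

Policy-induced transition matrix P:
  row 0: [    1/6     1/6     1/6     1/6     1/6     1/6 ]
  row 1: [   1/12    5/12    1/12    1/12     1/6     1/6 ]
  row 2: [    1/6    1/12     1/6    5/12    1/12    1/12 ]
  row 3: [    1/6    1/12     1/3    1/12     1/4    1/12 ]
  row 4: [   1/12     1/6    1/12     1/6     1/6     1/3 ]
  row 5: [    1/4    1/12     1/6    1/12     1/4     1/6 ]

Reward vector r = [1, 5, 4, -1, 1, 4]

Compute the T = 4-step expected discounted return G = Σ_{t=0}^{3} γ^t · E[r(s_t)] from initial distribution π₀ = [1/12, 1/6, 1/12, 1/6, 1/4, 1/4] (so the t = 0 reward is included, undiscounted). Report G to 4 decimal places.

t=0: π = [0.0833, 0.1667, 0.0833, 0.1667, 0.2500, 0.2500], E[r] = 2.3333, γ^t·E[r] = 2.333333, running G = 2.333333
t=1: π = [0.1528, 0.1667, 0.1597, 0.1389, 0.1944, 0.1875], E[r] = 2.4306, γ^t·E[r] = 1.944444, running G = 4.277778
t=2: π = [0.1522, 0.1678, 0.1597, 0.1655, 0.1806, 0.1742], E[r] = 2.3420, γ^t·E[r] = 1.498889, running G = 5.776667
t=3: π = [0.1522, 0.1670, 0.1652, 0.1643, 0.1817, 0.1697], E[r] = 2.3440, γ^t·E[r] = 1.200148, running G = 6.976815

G = 6.9768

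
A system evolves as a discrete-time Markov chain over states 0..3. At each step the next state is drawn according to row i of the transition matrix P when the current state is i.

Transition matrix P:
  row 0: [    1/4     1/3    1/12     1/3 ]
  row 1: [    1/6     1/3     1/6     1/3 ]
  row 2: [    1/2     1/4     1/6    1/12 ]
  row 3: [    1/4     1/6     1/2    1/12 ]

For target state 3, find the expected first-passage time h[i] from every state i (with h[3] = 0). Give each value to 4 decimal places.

h = [3.2975, 3.3719, 4.1901, 0.0000]

First-step conditioning: h[3] = 0; for i ≠ 3, h[i] = 1 + Σ_k P[i][k]·h[k].
  h[0] = 1 + 1/4·h[0] + 1/3·h[1] + 1/12·h[2]
  h[1] = 1 + 1/6·h[0] + 1/3·h[1] + 1/6·h[2]
  h[2] = 1 + 1/2·h[0] + 1/4·h[1] + 1/6·h[2]
Solving the 3×3 linear system over states ≠ 3 gives exactly h = [399/121, 408/121, 507/121, 0] (h[3] = 0 is the target).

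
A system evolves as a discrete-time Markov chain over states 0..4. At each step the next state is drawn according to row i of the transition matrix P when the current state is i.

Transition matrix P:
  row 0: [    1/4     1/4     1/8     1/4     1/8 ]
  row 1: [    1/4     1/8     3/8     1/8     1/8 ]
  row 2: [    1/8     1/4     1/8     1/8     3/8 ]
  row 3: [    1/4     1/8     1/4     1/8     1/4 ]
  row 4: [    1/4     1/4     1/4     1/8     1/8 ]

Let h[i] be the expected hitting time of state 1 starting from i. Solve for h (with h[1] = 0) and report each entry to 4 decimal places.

h = [4.4004, 0.0000, 4.3241, 4.8732, 4.3317]

First-step conditioning: h[1] = 0; for i ≠ 1, h[i] = 1 + Σ_k P[i][k]·h[k].
  h[0] = 1 + 1/4·h[0] + 1/8·h[2] + 1/4·h[3] + 1/8·h[4]
  h[2] = 1 + 1/8·h[0] + 1/8·h[2] + 1/8·h[3] + 3/8·h[4]
  h[3] = 1 + 1/4·h[0] + 1/4·h[2] + 1/8·h[3] + 1/4·h[4]
  h[4] = 1 + 1/4·h[0] + 1/4·h[2] + 1/8·h[3] + 1/8·h[4]
Solving the 4×4 linear system over states ≠ 1 gives exactly h = [4616/1049, 0, 4536/1049, 5112/1049, 4544/1049] (h[1] = 0 is the target).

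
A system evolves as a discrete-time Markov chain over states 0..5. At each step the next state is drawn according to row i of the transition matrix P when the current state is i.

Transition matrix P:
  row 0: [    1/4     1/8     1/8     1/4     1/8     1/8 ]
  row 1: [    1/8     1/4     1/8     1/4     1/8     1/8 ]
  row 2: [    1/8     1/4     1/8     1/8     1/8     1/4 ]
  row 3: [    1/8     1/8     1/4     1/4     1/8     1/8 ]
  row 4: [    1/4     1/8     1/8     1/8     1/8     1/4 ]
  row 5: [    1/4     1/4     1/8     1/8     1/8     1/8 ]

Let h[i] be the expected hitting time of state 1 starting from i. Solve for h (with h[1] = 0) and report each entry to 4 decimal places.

h = [6.1126, 0.0000, 5.2678, 6.0070, 6.0319, 5.3617]

First-step conditioning: h[1] = 0; for i ≠ 1, h[i] = 1 + Σ_k P[i][k]·h[k].
  h[0] = 1 + 1/4·h[0] + 1/8·h[2] + 1/4·h[3] + 1/8·h[4] + 1/8·h[5]
  h[2] = 1 + 1/8·h[0] + 1/8·h[2] + 1/8·h[3] + 1/8·h[4] + 1/4·h[5]
  h[3] = 1 + 1/8·h[0] + 1/4·h[2] + 1/4·h[3] + 1/8·h[4] + 1/8·h[5]
  h[4] = 1 + 1/4·h[0] + 1/8·h[2] + 1/8·h[3] + 1/8·h[4] + 1/4·h[5]
  h[5] = 1 + 1/4·h[0] + 1/8·h[2] + 1/8·h[3] + 1/8·h[4] + 1/8·h[5]
Solving the 5×5 linear system over states ≠ 1 gives exactly h = [33344/5455, 0, 28736/5455, 32768/5455, 32904/5455, 29248/5455] (h[1] = 0 is the target).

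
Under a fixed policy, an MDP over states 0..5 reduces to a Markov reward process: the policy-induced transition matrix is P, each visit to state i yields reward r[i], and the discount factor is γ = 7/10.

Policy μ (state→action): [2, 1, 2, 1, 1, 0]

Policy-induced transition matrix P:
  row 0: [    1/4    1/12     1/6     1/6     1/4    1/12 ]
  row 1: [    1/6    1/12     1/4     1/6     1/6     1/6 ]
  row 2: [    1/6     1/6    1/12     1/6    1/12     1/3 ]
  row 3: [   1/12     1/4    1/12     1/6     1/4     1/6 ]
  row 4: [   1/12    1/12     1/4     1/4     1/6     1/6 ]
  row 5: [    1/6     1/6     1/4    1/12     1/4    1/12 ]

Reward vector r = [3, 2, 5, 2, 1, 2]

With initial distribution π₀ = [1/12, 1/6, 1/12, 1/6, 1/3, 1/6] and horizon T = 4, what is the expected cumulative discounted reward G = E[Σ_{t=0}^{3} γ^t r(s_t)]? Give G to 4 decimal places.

G = 5.8524

t=0: π = [0.0833, 0.1667, 0.0833, 0.1667, 0.3333, 0.1667], E[r] = 2.0000, γ^t·E[r] = 2.000000, running G = 2.000000
t=1: π = [0.1319, 0.1319, 0.2014, 0.1806, 0.1944, 0.1597], E[r] = 2.5417, γ^t·E[r] = 1.779167, running G = 3.779167
t=2: π = [0.1464, 0.1435, 0.1753, 0.1696, 0.1892, 0.1759], E[r] = 2.4832, γ^t·E[r] = 1.216777, running G = 4.995943
t=3: π = [0.1490, 0.1409, 0.1803, 0.1678, 0.1930, 0.1690], E[r] = 2.4969, γ^t·E[r] = 0.856425, running G = 5.852368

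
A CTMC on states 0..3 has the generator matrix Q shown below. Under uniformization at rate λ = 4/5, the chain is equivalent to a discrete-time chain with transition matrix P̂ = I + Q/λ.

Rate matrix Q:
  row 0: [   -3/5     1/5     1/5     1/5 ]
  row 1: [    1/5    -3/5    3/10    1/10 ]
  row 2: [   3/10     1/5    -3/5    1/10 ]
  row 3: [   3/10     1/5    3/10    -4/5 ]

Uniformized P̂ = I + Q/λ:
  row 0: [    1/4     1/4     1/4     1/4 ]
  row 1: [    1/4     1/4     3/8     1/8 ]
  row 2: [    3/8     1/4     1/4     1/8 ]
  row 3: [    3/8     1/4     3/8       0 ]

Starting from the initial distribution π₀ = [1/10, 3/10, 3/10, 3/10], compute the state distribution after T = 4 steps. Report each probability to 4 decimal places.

t=0: π = [0.1000, 0.3000, 0.3000, 0.3000]
t=1: π = [0.3250, 0.2500, 0.3250, 0.1000]
t=2: π = [0.3031, 0.2500, 0.2938, 0.1531]
t=3: π = [0.3059, 0.2500, 0.3004, 0.1438]
t=4: π = [0.3055, 0.2500, 0.2992, 0.1453]

π = [0.3055, 0.2500, 0.2992, 0.1453]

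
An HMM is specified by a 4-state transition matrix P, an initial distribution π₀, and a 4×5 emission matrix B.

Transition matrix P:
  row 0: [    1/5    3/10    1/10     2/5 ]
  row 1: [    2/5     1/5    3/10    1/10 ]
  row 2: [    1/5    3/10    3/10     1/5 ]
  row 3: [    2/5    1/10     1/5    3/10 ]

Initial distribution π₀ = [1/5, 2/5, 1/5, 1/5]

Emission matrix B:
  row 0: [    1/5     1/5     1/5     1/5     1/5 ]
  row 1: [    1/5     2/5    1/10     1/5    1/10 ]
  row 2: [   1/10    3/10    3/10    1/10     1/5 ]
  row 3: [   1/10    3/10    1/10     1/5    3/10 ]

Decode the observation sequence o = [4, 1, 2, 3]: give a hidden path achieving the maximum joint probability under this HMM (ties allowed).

t=0: δ = [4.000e-02, 4.000e-02, 4.000e-02, 6.000e-02]  (obs o_0=4)
t=1: δ = [4.800e-03, 4.800e-03, 3.600e-03, 5.400e-03]  ψ = [3, 0, 1, 3]  (obs o_1=1)
t=2: δ = [4.320e-04, 1.440e-04, 4.320e-04, 1.920e-04]  ψ = [3, 0, 1, 0]  (obs o_2=2)
t=3: δ = [1.728e-05, 2.592e-05, 1.296e-05, 3.456e-05]  ψ = [0, 0, 2, 0]  (obs o_3=3)
backtrack: best end state = 3; path = [3, 3, 0, 3]

path = [3, 3, 0, 3]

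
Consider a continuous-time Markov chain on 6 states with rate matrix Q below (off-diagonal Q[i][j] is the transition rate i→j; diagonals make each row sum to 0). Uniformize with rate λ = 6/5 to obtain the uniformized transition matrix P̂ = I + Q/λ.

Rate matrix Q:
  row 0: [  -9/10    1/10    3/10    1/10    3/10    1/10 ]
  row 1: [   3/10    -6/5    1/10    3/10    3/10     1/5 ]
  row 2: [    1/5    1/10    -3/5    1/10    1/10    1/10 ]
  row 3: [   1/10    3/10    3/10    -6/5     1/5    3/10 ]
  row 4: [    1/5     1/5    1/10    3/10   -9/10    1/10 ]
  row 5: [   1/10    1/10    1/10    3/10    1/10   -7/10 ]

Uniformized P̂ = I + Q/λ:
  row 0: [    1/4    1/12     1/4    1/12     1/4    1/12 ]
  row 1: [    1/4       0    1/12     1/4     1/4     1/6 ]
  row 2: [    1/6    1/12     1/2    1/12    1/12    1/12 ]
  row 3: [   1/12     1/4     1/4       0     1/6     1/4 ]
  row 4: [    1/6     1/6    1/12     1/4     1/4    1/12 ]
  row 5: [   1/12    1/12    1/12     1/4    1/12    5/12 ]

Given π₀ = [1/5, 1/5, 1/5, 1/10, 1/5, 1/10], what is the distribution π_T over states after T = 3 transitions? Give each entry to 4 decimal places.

t=0: π = [0.2000, 0.2000, 0.2000, 0.1000, 0.2000, 0.1000]
t=1: π = [0.1833, 0.1000, 0.2167, 0.1583, 0.1917, 0.1500]
t=2: π = [0.1646, 0.1174, 0.2306, 0.1438, 0.1757, 0.1681]
t=3: π = [0.1642, 0.1122, 0.2308, 0.1482, 0.1716, 0.1731]

π = [0.1642, 0.1122, 0.2308, 0.1482, 0.1716, 0.1731]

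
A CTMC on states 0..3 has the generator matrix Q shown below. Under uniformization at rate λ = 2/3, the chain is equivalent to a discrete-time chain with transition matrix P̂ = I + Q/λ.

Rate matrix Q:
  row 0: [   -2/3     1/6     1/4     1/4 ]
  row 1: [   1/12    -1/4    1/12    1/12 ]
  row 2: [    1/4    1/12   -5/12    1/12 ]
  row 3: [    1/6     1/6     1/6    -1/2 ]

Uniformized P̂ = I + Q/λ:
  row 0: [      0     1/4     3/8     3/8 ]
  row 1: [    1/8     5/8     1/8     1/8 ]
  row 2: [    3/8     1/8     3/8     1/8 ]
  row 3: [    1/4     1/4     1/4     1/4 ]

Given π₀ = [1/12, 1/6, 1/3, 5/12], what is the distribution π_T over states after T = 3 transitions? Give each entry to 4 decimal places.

π = [0.1986, 0.3333, 0.2694, 0.1987]

t=0: π = [0.0833, 0.1667, 0.3333, 0.4167]
t=1: π = [0.2500, 0.2708, 0.2813, 0.1979]
t=2: π = [0.1888, 0.3164, 0.2826, 0.2122]
t=3: π = [0.1986, 0.3333, 0.2694, 0.1987]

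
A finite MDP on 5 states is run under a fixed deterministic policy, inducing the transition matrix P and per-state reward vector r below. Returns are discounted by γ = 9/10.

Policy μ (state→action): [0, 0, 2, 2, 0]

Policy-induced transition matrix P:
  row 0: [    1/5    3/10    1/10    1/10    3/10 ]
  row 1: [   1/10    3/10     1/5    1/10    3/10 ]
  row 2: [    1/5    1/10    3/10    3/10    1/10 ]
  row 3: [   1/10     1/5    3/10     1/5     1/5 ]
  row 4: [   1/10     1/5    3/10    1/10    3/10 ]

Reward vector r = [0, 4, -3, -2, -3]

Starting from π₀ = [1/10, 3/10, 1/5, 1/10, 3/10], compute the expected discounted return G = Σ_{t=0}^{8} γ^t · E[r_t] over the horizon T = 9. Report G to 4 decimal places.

G = -5.3364

t=0: π = [0.1000, 0.3000, 0.2000, 0.1000, 0.3000], E[r] = -0.5000, γ^t·E[r] = -0.500000, running G = -0.500000
t=1: π = [0.1300, 0.2200, 0.2500, 0.1500, 0.2500], E[r] = -0.9200, γ^t·E[r] = -0.828000, running G = -1.328000
t=2: π = [0.1380, 0.2100, 0.2520, 0.1650, 0.2350], E[r] = -0.9510, γ^t·E[r] = -0.770310, running G = -2.098310
t=3: π = [0.1390, 0.2096, 0.2514, 0.1669, 0.2331], E[r] = -0.9489, γ^t·E[r] = -0.691748, running G = -2.790058
t=4: π = [0.1390, 0.2097, 0.2512, 0.1670, 0.2330], E[r] = -0.9479, γ^t·E[r] = -0.621898, running G = -3.411956
t=5: π = [0.1390, 0.2098, 0.2512, 0.1669, 0.2331], E[r] = -0.9477, γ^t·E[r] = -0.559612, running G = -3.971567
t=6: π = [0.1390, 0.2098, 0.2512, 0.1669, 0.2331], E[r] = -0.9477, γ^t·E[r] = -0.503644, running G = -4.475211
t=7: π = [0.1390, 0.2098, 0.2512, 0.1669, 0.2331], E[r] = -0.9477, γ^t·E[r] = -0.453280, running G = -4.928491
t=8: π = [0.1390, 0.2098, 0.2512, 0.1669, 0.2331], E[r] = -0.9477, γ^t·E[r] = -0.407952, running G = -5.336443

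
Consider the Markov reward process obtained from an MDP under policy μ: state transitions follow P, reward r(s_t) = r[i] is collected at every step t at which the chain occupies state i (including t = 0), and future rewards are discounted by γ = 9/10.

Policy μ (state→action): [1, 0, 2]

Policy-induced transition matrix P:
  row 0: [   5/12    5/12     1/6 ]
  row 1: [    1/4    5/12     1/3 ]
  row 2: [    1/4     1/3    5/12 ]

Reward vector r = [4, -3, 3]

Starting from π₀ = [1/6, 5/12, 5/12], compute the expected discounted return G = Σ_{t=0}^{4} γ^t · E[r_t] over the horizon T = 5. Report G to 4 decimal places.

G = 3.6613

t=0: π = [0.1667, 0.4167, 0.4167], E[r] = 0.6667, γ^t·E[r] = 0.666667, running G = 0.666667
t=1: π = [0.2778, 0.3819, 0.3403], E[r] = 0.9861, γ^t·E[r] = 0.887500, running G = 1.554167
t=2: π = [0.2963, 0.3883, 0.3154], E[r] = 0.9664, γ^t·E[r] = 0.782813, running G = 2.336979
t=3: π = [0.2994, 0.3904, 0.3102], E[r] = 0.9571, γ^t·E[r] = 0.697711, running G = 3.034690
t=4: π = [0.2999, 0.3908, 0.3093], E[r] = 0.9550, γ^t·E[r] = 0.626585, running G = 3.661275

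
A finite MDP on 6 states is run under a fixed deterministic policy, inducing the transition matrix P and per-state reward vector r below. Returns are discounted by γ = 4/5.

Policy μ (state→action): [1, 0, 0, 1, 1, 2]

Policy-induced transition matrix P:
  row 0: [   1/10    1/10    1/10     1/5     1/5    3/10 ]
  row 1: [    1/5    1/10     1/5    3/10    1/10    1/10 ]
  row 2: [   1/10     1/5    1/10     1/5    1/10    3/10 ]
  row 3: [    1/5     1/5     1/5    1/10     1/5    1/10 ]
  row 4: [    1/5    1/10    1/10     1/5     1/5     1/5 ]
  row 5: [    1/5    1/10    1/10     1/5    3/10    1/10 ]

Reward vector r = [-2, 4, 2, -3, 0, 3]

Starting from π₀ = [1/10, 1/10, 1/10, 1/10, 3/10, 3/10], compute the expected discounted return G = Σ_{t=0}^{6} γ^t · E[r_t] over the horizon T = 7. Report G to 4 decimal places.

G = 2.1084

t=0: π = [0.1000, 0.1000, 0.1000, 0.1000, 0.3000, 0.3000], E[r] = 1.0000, γ^t·E[r] = 1.000000, running G = 1.000000
t=1: π = [0.1800, 0.1200, 0.1200, 0.2000, 0.2100, 0.1700], E[r] = 0.2700, γ^t·E[r] = 0.216000, running G = 1.216000
t=2: π = [0.1700, 0.1320, 0.1320, 0.1920, 0.1930, 0.1810], E[r] = 0.4190, γ^t·E[r] = 0.268160, running G = 1.484160
t=3: π = [0.1698, 0.1324, 0.1324, 0.1940, 0.1917, 0.1797], E[r] = 0.4119, γ^t·E[r] = 0.210893, running G = 1.695053
t=4: π = [0.1698, 0.1326, 0.1326, 0.1938, 0.1915, 0.1796], E[r] = 0.4136, γ^t·E[r] = 0.169406, running G = 1.864459
t=5: π = [0.1698, 0.1326, 0.1326, 0.1939, 0.1914, 0.1796], E[r] = 0.4136, γ^t·E[r] = 0.135539, running G = 1.999998
t=6: π = [0.1698, 0.1327, 0.1327, 0.1939, 0.1914, 0.1796], E[r] = 0.4136, γ^t·E[r] = 0.108434, running G = 2.108431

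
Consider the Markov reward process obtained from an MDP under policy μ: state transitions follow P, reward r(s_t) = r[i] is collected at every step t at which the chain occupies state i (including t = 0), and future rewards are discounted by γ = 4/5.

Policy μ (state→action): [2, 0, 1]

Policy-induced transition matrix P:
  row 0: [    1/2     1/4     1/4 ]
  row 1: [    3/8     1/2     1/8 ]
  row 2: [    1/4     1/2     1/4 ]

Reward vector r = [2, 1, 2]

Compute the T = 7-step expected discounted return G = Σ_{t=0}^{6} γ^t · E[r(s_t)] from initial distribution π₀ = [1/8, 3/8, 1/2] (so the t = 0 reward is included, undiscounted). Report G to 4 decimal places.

G = 6.2796

t=0: π = [0.1250, 0.3750, 0.5000], E[r] = 1.6250, γ^t·E[r] = 1.625000, running G = 1.625000
t=1: π = [0.3281, 0.4688, 0.2031], E[r] = 1.5313, γ^t·E[r] = 1.225000, running G = 2.850000
t=2: π = [0.3906, 0.4180, 0.1914], E[r] = 1.5820, γ^t·E[r] = 1.012500, running G = 3.862500
t=3: π = [0.3999, 0.4023, 0.1978], E[r] = 1.5977, γ^t·E[r] = 0.818000, running G = 4.680500
t=4: π = [0.4003, 0.4000, 0.1997], E[r] = 1.6000, γ^t·E[r] = 0.655350, running G = 5.335850
t=5: π = [0.4001, 0.3999, 0.2000], E[r] = 1.6001, γ^t·E[r] = 0.524310, running G = 5.860160
t=6: π = [0.4000, 0.4000, 0.2000], E[r] = 1.6000, γ^t·E[r] = 0.419435, running G = 6.279595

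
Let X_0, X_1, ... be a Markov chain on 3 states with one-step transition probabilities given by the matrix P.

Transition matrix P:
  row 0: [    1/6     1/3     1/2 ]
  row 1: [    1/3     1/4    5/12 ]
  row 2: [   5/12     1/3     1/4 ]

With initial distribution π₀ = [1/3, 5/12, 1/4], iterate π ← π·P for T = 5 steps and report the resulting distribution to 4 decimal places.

π = [0.3127, 0.3077, 0.3796]

t=0: π = [0.3333, 0.4167, 0.2500]
t=1: π = [0.2986, 0.2986, 0.4028]
t=2: π = [0.3171, 0.3084, 0.3744]
t=3: π = [0.3117, 0.3076, 0.3807]
t=4: π = [0.3131, 0.3077, 0.3792]
t=5: π = [0.3127, 0.3077, 0.3796]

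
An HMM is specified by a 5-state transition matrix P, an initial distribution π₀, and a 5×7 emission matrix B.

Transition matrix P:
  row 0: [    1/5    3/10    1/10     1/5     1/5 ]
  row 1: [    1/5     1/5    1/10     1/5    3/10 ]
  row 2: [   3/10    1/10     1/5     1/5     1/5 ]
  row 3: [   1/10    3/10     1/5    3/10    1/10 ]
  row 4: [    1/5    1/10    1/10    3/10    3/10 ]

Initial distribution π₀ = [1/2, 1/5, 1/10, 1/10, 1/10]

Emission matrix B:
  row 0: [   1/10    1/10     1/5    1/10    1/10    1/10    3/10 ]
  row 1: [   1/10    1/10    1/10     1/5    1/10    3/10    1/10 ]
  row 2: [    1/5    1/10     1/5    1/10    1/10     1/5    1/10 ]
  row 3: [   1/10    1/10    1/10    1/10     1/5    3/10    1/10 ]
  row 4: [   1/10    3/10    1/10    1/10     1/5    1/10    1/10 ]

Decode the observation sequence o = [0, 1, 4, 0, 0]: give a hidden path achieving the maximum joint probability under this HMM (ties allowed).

path = [0, 4, 3, 2, 2]

t=0: δ = [5.000e-02, 2.000e-02, 2.000e-02, 1.000e-02, 1.000e-02]  (obs o_0=0)
t=1: δ = [1.000e-03, 1.500e-03, 5.000e-04, 1.000e-03, 3.000e-03]  ψ = [0, 0, 0, 0, 0]  (obs o_1=1)
t=2: δ = [6.000e-05, 3.000e-05, 3.000e-05, 1.800e-04, 1.800e-04]  ψ = [4, 0, 4, 4, 4]  (obs o_2=4)
t=3: δ = [3.600e-06, 5.400e-06, 7.200e-06, 5.400e-06, 5.400e-06]  ψ = [4, 3, 3, 3, 4]  (obs o_3=0)
t=4: δ = [2.160e-07, 1.620e-07, 2.880e-07, 1.620e-07, 1.620e-07]  ψ = [2, 3, 2, 3, 1]  (obs o_4=0)
backtrack: best end state = 2; path = [0, 4, 3, 2, 2]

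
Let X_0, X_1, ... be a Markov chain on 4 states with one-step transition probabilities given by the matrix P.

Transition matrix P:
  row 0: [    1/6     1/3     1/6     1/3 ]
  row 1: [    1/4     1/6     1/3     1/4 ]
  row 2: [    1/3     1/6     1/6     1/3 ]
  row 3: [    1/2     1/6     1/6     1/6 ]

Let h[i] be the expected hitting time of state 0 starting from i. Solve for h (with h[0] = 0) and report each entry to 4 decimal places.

h = [0.0000, 3.0000, 2.7391, 2.3478]

First-step conditioning: h[0] = 0; for i ≠ 0, h[i] = 1 + Σ_k P[i][k]·h[k].
  h[1] = 1 + 1/6·h[1] + 1/3·h[2] + 1/4·h[3]
  h[2] = 1 + 1/6·h[1] + 1/6·h[2] + 1/3·h[3]
  h[3] = 1 + 1/6·h[1] + 1/6·h[2] + 1/6·h[3]
Solving the 3×3 linear system over states ≠ 0 gives exactly h = [0, 3, 63/23, 54/23] (h[0] = 0 is the target).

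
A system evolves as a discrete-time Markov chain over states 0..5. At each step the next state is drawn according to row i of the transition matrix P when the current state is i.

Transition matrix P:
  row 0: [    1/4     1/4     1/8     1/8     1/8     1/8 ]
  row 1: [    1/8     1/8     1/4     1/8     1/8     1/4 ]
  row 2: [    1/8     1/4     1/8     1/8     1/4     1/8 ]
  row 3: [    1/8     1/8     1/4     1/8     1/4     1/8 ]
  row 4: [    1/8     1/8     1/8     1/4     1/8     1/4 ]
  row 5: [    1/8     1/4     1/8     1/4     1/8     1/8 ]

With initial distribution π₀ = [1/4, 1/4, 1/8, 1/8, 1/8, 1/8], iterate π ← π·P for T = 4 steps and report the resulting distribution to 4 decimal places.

π = [0.1429, 0.1852, 0.1690, 0.1670, 0.1670, 0.1690]

t=0: π = [0.2500, 0.2500, 0.1250, 0.1250, 0.1250, 0.1250]
t=1: π = [0.1563, 0.1875, 0.1719, 0.1563, 0.1563, 0.1719]
t=2: π = [0.1445, 0.1875, 0.1680, 0.1660, 0.1660, 0.1680]
t=3: π = [0.1431, 0.1851, 0.1692, 0.1667, 0.1667, 0.1692]
t=4: π = [0.1429, 0.1852, 0.1690, 0.1670, 0.1670, 0.1690]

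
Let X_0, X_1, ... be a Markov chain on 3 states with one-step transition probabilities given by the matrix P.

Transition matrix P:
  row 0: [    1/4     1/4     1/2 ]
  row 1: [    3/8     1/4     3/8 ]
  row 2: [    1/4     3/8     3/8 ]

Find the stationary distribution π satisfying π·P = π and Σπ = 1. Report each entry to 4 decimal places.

Balance equations π_j = Σ_i π_i·P[i][j]:
  π_0 = 1/4·π_0 + 3/8·π_1 + 1/4·π_2
  π_1 = 1/4·π_0 + 1/4·π_1 + 3/8·π_2
  normalize: π_0 + π_1 + π_2 = 1
Solving the linear system gives exactly π = [21/73, 22/73, 30/73].

π = [0.2877, 0.3014, 0.4110]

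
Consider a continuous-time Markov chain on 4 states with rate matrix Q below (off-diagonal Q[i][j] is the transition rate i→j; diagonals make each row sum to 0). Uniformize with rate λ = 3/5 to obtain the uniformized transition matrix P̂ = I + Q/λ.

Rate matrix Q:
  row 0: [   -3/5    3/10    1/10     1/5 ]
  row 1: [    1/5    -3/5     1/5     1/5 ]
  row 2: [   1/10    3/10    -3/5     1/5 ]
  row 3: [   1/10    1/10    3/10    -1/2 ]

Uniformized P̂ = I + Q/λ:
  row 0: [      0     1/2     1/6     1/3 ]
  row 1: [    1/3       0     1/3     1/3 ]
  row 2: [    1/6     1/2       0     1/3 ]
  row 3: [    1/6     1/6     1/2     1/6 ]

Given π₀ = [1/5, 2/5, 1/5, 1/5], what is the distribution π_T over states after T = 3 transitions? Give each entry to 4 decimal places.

π = [0.1852, 0.2639, 0.2648, 0.2861]

t=0: π = [0.2000, 0.4000, 0.2000, 0.2000]
t=1: π = [0.2000, 0.2333, 0.2667, 0.3000]
t=2: π = [0.1722, 0.2833, 0.2611, 0.2833]
t=3: π = [0.1852, 0.2639, 0.2648, 0.2861]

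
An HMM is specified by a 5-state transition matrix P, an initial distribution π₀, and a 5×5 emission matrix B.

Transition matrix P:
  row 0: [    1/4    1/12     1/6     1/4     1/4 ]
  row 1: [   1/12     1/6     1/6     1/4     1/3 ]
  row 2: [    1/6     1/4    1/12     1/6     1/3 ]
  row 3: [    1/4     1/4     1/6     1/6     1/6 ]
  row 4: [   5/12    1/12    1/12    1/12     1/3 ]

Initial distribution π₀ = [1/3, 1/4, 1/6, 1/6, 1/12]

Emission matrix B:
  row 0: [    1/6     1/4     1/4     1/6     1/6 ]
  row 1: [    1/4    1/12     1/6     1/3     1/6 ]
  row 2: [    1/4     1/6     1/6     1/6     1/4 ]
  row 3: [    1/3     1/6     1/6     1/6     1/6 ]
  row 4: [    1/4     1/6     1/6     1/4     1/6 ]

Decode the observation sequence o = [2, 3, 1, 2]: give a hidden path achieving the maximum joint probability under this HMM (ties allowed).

t=0: δ = [8.333e-02, 4.167e-02, 2.778e-02, 2.778e-02, 1.389e-02]  (obs o_0=2)
t=1: δ = [3.472e-03, 2.315e-03, 2.315e-03, 3.472e-03, 5.208e-03]  ψ = [0, 0, 0, 0, 0]  (obs o_1=3)
t=2: δ = [5.425e-04, 7.234e-05, 9.645e-05, 1.447e-04, 2.894e-04]  ψ = [4, 3, 0, 0, 4]  (obs o_2=1)
t=3: δ = [3.391e-05, 7.535e-06, 1.507e-05, 2.261e-05, 2.261e-05]  ψ = [0, 0, 0, 0, 0]  (obs o_3=2)
backtrack: best end state = 0; path = [0, 4, 0, 0]

path = [0, 4, 0, 0]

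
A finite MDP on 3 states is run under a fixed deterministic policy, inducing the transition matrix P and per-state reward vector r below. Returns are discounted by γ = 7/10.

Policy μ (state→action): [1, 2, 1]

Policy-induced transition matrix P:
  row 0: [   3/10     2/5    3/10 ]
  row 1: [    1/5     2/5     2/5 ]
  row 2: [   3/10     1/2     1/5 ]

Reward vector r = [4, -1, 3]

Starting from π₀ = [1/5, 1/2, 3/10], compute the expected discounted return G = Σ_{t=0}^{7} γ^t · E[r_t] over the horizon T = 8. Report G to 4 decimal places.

G = 4.4776

t=0: π = [0.2000, 0.5000, 0.3000], E[r] = 1.2000, γ^t·E[r] = 1.200000, running G = 1.200000
t=1: π = [0.2500, 0.4300, 0.3200], E[r] = 1.5300, γ^t·E[r] = 1.071000, running G = 2.271000
t=2: π = [0.2570, 0.4320, 0.3110], E[r] = 1.5290, γ^t·E[r] = 0.749210, running G = 3.020210
t=3: π = [0.2568, 0.4311, 0.3121], E[r] = 1.5324, γ^t·E[r] = 0.525613, running G = 3.545823
t=4: π = [0.2569, 0.4312, 0.3119], E[r] = 1.5321, γ^t·E[r] = 0.367845, running G = 3.913668
t=5: π = [0.2569, 0.4312, 0.3119], E[r] = 1.5321, γ^t·E[r] = 0.257503, running G = 4.171172
t=6: π = [0.2569, 0.4312, 0.3119], E[r] = 1.5321, γ^t·E[r] = 0.180251, running G = 4.351423
t=7: π = [0.2569, 0.4312, 0.3119], E[r] = 1.5321, γ^t·E[r] = 0.126176, running G = 4.477599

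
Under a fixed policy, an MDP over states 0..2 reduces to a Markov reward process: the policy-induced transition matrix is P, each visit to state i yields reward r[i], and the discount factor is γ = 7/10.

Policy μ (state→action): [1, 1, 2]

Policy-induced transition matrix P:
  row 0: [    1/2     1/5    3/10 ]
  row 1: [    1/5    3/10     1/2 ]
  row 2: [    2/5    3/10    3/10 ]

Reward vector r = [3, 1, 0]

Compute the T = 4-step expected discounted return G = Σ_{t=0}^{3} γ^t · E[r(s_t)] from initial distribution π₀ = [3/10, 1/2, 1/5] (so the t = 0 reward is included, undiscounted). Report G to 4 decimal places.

G = 3.4555

t=0: π = [0.3000, 0.5000, 0.2000], E[r] = 1.4000, γ^t·E[r] = 1.400000, running G = 1.400000
t=1: π = [0.3300, 0.2700, 0.4000], E[r] = 1.2600, γ^t·E[r] = 0.882000, running G = 2.282000
t=2: π = [0.3790, 0.2670, 0.3540], E[r] = 1.4040, γ^t·E[r] = 0.687960, running G = 2.969960
t=3: π = [0.3845, 0.2621, 0.3534], E[r] = 1.4156, γ^t·E[r] = 0.485551, running G = 3.455511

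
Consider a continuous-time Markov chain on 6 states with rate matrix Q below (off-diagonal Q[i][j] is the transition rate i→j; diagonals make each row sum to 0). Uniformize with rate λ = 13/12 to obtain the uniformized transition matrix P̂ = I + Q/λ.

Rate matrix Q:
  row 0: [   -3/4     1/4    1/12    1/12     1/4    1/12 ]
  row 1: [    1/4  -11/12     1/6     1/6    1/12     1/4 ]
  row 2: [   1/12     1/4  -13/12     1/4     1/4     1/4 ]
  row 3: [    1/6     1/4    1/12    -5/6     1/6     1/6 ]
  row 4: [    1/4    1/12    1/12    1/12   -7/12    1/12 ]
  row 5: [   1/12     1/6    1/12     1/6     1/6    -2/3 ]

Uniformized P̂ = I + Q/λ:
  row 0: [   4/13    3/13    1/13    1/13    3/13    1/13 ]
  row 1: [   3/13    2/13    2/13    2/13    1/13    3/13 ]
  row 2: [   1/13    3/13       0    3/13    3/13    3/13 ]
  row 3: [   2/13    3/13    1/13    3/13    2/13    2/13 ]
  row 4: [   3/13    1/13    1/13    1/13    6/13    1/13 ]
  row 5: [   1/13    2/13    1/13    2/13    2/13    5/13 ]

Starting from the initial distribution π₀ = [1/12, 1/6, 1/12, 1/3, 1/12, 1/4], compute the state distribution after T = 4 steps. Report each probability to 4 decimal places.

π = [0.1926, 0.1683, 0.0835, 0.1391, 0.2317, 0.1848]

t=0: π = [0.0833, 0.1667, 0.0833, 0.3333, 0.0833, 0.2500]
t=1: π = [0.1603, 0.1859, 0.0833, 0.1731, 0.1795, 0.2179]
t=2: π = [0.1834, 0.1721, 0.0848, 0.1474, 0.2135, 0.1987]
t=3: π = [0.1899, 0.1694, 0.0836, 0.1412, 0.2269, 0.1889]
t=4: π = [0.1926, 0.1683, 0.0835, 0.1391, 0.2317, 0.1848]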